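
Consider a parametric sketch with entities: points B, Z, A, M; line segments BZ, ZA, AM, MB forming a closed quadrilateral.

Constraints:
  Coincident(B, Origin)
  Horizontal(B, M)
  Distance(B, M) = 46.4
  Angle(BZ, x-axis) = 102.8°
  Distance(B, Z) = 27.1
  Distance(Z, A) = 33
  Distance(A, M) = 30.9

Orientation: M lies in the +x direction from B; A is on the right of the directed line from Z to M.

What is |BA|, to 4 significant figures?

15.60

Checks: BZ at 102.8° ✓; |ZA| = 33.00 ✓; |AM| = 30.90 ✓.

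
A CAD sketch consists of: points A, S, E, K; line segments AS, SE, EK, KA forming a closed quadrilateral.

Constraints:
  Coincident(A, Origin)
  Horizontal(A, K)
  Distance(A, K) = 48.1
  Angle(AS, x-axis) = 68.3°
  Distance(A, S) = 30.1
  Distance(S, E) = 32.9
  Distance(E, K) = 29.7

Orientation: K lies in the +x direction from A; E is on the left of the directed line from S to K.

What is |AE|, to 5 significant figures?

52.925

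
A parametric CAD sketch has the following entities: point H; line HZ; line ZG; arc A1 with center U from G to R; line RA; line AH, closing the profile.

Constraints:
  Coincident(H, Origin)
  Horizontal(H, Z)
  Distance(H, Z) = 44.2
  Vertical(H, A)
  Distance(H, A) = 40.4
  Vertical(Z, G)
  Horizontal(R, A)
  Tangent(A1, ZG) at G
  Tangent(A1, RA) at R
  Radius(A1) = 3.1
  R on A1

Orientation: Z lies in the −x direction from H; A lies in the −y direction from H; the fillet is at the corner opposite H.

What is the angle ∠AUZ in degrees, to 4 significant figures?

99.06°

HA is vertical with |HA| = 40.4 and A on the −y side, so A = (0.000, -40.40). The virtual corner opposite H is at (-44.20, -40.40). A1 meets ZG tangentially, so UG is at right angles to ZG and since A1 is tangent to RA there, UR ⟂ RA, with radius 3.1, so the center U sits 3.1 in from both sides at U = (-41.10, -37.30). Then cos ∠AUZ = UA·UZ / (|UA||UZ|), giving 99.06°.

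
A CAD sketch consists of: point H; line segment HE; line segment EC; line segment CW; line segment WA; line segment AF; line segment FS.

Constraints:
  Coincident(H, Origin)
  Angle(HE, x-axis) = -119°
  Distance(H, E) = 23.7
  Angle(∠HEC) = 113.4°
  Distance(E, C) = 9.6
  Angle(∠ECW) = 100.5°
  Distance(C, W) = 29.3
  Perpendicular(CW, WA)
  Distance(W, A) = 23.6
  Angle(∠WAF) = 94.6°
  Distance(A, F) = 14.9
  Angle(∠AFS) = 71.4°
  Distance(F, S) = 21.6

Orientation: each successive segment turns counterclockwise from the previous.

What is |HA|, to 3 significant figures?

11.4

∠ECW = 100.5° gives CW at 27.1° from the x-axis; with |CW| = 29.3, W = (20.5, -15.0). CW ⟂ WA, so WA runs at 117°; with |WA| = 23.6, A = (9.70, 6.02). Then |HA| = |A − H| = 11.4.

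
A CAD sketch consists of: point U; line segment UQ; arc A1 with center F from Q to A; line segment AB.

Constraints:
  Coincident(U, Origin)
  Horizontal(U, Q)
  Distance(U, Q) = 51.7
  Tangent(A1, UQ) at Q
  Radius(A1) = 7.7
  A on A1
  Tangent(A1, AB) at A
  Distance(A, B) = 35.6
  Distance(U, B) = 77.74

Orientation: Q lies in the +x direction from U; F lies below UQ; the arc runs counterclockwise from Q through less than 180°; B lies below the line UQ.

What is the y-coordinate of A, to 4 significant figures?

-12.13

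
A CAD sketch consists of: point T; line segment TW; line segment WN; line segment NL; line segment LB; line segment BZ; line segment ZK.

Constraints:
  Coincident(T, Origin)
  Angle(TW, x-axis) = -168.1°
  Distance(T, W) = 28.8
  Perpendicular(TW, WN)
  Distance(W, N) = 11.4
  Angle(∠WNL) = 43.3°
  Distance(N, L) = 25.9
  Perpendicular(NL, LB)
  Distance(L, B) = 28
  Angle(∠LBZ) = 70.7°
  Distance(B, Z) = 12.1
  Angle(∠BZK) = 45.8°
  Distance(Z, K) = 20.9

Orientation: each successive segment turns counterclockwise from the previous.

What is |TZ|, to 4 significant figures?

39.54

T is at the origin; TW runs at -168.1° with length 28.8, so W = (-28.18, -5.939). TW ⟂ WN, so WN runs at -78.10°; with |WN| = 11.4, N = (-25.83, -17.09). ∠WNL = 43.3° gives NL at 58.60° from the x-axis; with |NL| = 25.9, L = (-12.34, 5.013). NL is perpendicular to LB, so LB runs at 148.6°; with |LB| = 28.0, B = (-36.24, 19.60). ∠LBZ = 70.7° gives BZ at -102.1° from the x-axis; with |BZ| = 12.1, Z = (-38.77, 7.770). Then |TZ| = |Z − T| = 39.54.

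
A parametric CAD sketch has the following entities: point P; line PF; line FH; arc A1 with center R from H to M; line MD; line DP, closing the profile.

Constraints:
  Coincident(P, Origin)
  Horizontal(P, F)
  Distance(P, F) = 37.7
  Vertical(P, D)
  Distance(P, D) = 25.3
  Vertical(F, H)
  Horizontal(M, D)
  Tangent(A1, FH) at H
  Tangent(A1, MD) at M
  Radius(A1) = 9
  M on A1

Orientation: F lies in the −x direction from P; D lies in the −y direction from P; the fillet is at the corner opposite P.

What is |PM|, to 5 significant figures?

38.259

The virtual corner opposite P is at (-37.700, -25.300). A1 meets FH tangentially, so RH is at right angles to FH and since A1 is tangent to MD there, RM ⟂ MD, with radius 9.0, so the center R sits 9.0 in from both sides at R = (-28.700, -16.300). That places the tangent points at H = (-37.700, -16.300) on FH and M = (-28.700, -25.300) on MD. Then |PM| = |M − P| = 38.259.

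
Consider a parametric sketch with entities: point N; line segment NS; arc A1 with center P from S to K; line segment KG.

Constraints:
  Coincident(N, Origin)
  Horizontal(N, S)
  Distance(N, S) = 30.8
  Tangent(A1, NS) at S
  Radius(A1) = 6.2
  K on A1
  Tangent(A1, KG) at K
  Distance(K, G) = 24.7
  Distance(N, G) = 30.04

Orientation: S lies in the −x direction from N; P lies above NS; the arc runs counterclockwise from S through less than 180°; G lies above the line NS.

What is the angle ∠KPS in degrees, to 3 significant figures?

65.4°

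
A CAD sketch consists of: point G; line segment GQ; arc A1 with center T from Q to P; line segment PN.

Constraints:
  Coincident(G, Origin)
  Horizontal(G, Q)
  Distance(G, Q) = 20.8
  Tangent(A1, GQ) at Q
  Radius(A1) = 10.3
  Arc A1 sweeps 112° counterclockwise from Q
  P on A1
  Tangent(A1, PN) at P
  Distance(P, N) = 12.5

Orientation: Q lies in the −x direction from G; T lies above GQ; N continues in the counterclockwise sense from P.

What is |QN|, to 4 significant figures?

26.20

G is at the origin; GQ is horizontal with |GQ| = 20.8 and Q on the −x side, so Q = (-20.80, 0.000). A1 meets GQ tangentially, so TQ is at right angles to GQ, so T = Q + (0, 10.3) = (-20.80, 10.30). On A1, Q sits at bearing -90° from T; a 112° counterclockwise sweep puts P at bearing 22°, so P = T + 10.3·(cos 22°, sin 22°) = (-11.25, 14.16). The tangent condition forces TP to be normal to PN, so PN runs along (−sin 22°, cos 22°); with |PN| = 12.5, N = (-15.93, 25.75). Then |QN| = |N − Q| = 26.20.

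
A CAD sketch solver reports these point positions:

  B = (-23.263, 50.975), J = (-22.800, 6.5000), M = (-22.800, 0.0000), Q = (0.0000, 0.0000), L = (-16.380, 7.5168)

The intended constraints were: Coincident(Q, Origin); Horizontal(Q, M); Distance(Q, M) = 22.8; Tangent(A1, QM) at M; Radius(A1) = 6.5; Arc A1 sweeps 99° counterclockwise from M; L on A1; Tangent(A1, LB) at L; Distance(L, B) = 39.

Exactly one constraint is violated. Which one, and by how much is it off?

Distance(L, B) = 39 — off by 5.00.

Q = (0.00, 0.00) ✓; Q.y = 0.00, M.y = 0.00 ✓; |QM| = 22.80 ✓; ∠(JM, MQ) = 90.00° ✓; |JM| = 6.500 ✓; bearing(J→L) − bearing(J→M) = 99.00° ✓; |JL| = 6.500 ✓; ∠(JL, LB) = 90.00° ✓; |LB| = 44.00 ✗.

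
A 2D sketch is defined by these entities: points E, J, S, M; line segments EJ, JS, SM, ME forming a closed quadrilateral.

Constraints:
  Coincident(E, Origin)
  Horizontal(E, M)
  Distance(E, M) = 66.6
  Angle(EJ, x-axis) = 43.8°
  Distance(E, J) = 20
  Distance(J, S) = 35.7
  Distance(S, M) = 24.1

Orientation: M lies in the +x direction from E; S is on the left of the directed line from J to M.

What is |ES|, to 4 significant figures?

52.91

Checks: |JS| = 35.70 ✓; |SM| = 24.10 ✓.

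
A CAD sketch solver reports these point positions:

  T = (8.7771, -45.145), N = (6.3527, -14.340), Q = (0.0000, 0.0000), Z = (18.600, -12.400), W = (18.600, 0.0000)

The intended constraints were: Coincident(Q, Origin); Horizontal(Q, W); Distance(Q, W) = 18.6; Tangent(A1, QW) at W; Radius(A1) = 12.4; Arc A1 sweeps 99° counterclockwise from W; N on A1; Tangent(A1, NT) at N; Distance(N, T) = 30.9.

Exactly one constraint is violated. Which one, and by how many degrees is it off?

Tangent(A1, NT) at N — off by 4.50°.

Q = (0.00, 0.00) ✓; Q.y = 0.00, W.y = 0.00 ✓; |QW| = 18.60 ✓; ∠(ZW, WQ) = 90.00° ✓; |ZW| = 12.40 ✓; bearing(Z→N) − bearing(Z→W) = 99.00° ✓; |ZN| = 12.40 ✓; ∠(ZN, NT) = 94.50° ✗; |NT| = 30.90 ✓.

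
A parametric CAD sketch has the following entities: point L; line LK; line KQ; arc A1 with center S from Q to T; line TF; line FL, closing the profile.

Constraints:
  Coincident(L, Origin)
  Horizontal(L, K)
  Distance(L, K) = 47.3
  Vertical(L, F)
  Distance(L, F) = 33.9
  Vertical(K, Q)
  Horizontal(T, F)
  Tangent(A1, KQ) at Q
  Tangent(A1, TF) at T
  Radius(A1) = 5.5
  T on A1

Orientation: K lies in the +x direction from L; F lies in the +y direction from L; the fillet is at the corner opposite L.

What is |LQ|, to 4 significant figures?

55.17

L is at the origin; LK is horizontal with |LK| = 47.3 and K on the +x side, so K = (47.30, 0.000). L and F share the same x with |LF| = 33.9 and F on the +y side, so F = (0.000, 33.90). The virtual corner opposite L is at (47.30, 33.90). Tangency of A1 to KQ means the radius SQ is perpendicular to KQ and the tangent condition forces ST to be normal to TF, with radius 5.5, so the center S sits 5.5 in from both sides at S = (41.80, 28.40). That places the tangent points at Q = (47.30, 28.40) on KQ and T = (41.80, 33.90) on TF. Then |LQ| = |Q − L| = 55.17.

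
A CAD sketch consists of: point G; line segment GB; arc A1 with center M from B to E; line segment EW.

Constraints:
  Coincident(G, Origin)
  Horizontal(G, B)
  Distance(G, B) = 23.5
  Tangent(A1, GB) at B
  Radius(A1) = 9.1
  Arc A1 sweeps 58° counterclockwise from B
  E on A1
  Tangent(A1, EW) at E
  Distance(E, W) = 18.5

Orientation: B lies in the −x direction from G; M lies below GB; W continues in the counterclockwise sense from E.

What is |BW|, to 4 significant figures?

26.56

G is at the origin; G and B share the same y with |GB| = 23.5 and B on the −x side, so B = (-23.50, 0.000). The tangent condition forces MB to be normal to GB, so M = B + (0, -9.1) = (-23.50, -9.100). On A1, B sits at bearing 90° from M; a 58° counterclockwise sweep puts E at bearing 148°, so E = M + 9.1·(cos 148°, sin 148°) = (-31.22, -4.278). Tangency of A1 to EW means the radius ME is perpendicular to EW, so EW runs along (−sin 148°, cos 148°); with |EW| = 18.5, W = (-41.02, -19.97). Then |BW| = |W − B| = 26.56.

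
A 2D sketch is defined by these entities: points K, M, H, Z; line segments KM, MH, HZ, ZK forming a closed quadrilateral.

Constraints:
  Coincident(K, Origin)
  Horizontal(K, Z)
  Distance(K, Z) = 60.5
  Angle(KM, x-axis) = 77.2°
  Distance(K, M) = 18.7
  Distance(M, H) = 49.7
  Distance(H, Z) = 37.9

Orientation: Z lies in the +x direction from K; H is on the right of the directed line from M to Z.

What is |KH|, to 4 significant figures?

38.91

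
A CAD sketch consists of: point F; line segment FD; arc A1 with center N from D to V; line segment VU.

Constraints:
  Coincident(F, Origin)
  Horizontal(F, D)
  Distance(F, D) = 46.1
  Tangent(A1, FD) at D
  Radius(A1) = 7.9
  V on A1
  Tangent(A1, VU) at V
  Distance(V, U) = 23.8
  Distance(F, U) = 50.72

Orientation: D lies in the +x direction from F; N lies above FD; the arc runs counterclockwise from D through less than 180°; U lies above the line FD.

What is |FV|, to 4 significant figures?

54.07

Checks: |NV| = 7.900 ✓; ∠(NV, VU) = 90.00° ✓; |VU| = 23.80 ✓; |FU| = 50.72 ✓.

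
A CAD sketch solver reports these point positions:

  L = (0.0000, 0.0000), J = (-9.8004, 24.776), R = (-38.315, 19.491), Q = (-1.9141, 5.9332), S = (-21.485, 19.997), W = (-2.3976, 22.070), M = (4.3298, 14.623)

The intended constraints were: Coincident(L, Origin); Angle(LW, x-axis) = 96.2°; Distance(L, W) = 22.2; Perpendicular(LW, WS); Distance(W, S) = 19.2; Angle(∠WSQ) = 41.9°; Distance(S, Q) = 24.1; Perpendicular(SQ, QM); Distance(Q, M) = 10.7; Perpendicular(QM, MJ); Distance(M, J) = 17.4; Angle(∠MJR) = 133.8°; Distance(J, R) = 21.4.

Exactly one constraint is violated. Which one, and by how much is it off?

Distance(J, R) = 21.4 — off by 7.60.

L = (0.00, 0.00) ✓; LW at 96.20° ✓; |LW| = 22.20 ✓; ∠(LW, WS) = 90.00° ✓; |WS| = 19.20 ✓; ∠WSQ = 41.90° ✓; |SQ| = 24.10 ✓; ∠(SQ, QM) = 90.00° ✓; |QM| = 10.70 ✓; ∠(QM, MJ) = 90.00° ✓; |MJ| = 17.40 ✓; ∠MJR = 133.8° ✓; |JR| = 29.00 ✗.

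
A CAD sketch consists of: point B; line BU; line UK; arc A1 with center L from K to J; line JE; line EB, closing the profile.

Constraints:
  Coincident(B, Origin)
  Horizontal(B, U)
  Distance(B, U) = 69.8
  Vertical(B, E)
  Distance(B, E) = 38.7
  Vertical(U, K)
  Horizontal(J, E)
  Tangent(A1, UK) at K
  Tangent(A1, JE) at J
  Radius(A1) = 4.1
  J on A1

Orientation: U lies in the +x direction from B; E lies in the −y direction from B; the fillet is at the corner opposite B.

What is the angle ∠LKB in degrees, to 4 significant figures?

26.37°

B is at the origin; B and U share the same y with |BU| = 69.8 and U on the +x side, so U = (69.80, 0.000). BE is vertical with |BE| = 38.7 and E on the −y side, so E = (0.000, -38.70). The virtual corner opposite B is at (69.80, -38.70). Since A1 is tangent to UK there, LK ⟂ UK and tangency of A1 to JE means the radius LJ is perpendicular to JE, with radius 4.1, so the center L sits 4.1 in from both sides at L = (65.70, -34.60). That places the tangent points at K = (69.80, -34.60) on UK and J = (65.70, -38.70) on JE. Then cos ∠LKB = KL·KB / (|KL||KB|), giving 26.37°.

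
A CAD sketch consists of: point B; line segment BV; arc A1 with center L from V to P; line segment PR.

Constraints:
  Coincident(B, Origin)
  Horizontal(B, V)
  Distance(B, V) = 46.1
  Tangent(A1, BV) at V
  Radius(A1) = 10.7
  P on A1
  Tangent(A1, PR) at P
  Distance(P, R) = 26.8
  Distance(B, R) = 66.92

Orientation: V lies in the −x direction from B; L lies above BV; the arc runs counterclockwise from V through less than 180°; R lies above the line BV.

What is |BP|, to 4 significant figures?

41.73

B is at the origin; B and V share the same y with |BV| = 46.1 and V on the −x side, so V = (-46.10, 0.000). The tangent condition forces LV to be normal to BV, so L = V + (0, 10.7) = (-46.10, 10.70). Since LP ⟂ PR (tangency), |LR| = √(10.7² + 26.8²) = 28.86 regardless of where P sits on A1. So R lies on both circle(B, 66.92) and circle(L, 28.86); the above-BV intersection is R = (-54.97, 38.16). P is the foot of the tangent from R: P = (-37.86, 17.53).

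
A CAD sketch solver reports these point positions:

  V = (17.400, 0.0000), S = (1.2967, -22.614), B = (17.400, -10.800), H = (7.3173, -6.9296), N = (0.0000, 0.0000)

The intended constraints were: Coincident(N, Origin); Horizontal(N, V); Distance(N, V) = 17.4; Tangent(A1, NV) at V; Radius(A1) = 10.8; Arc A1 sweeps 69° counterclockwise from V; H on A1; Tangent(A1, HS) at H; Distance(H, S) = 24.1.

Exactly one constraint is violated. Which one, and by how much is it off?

Distance(H, S) = 24.1 — off by 7.30.

N = (0.00, 0.00) ✓; N.y = 0.00, V.y = 0.00 ✓; |NV| = 17.40 ✓; ∠(BV, VN) = 90.00° ✓; |BV| = 10.80 ✓; bearing(B→H) − bearing(B→V) = 69.00° ✓; |BH| = 10.80 ✓; ∠(BH, HS) = 90.00° ✓; |HS| = 16.80 ✗.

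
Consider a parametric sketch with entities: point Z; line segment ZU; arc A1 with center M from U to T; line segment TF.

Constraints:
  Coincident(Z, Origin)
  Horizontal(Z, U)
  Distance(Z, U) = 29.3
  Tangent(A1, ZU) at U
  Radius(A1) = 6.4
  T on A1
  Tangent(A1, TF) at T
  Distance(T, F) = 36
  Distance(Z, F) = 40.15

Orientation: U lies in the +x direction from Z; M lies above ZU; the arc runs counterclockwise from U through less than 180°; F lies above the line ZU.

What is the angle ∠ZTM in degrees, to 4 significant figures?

22.03°

Z is at the origin; ZU is horizontal with |ZU| = 29.3 and U on the +x side, so U = (29.30, 0.000). Tangency of A1 to ZU means the radius MU is perpendicular to ZU, so M = U + (0, 6.4) = (29.30, 6.400). Since MT ⟂ TF (tangency), |MF| = √(6.4² + 36.0²) = 36.56 regardless of where T sits on A1. So F lies on both circle(Z, 40.15) and circle(M, 36.56); the above-ZU intersection is F = (11.65, 38.42). T is the foot of the tangent from F: T = (34.28, 10.42).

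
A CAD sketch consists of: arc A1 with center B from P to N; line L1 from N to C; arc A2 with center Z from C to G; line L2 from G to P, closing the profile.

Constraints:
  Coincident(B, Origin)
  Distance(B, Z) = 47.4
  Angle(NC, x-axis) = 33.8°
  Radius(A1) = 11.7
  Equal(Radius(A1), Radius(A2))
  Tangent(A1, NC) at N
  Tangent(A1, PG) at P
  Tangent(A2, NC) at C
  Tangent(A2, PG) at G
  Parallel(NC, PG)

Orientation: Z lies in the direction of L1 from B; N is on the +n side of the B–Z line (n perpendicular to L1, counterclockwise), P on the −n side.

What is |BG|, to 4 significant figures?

48.82

The slot axis is L1's direction at 33.8°, so u = (cos 33.8°, sin 33.8°) = (0.8310, 0.5563) and n = (−sin 33.8°, cos 33.8°) = (-0.5563, 0.8310). B is at the origin and Z lies 47.4 along u from B, so Z = 47.4·u = (39.39, 26.37). Tangency of A1 to both parallel lines with radius 11.7 puts N and P at B ± 11.7·n: N = (-6.509, 9.723), P = (6.509, -9.723). Equal radii place C and G the same way about Z: C = Z + 11.7·n = (32.88, 36.09), G = Z − 11.7·n = (45.90, 16.65). Then |BG| = |G − B| = 48.82.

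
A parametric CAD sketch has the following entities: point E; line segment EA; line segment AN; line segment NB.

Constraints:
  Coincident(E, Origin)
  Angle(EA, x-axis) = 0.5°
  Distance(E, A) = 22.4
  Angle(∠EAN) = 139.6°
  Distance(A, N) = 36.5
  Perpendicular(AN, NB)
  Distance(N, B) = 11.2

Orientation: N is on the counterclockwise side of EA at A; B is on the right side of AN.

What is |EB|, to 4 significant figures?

59.41

E is at the origin; EA runs at 0.5° with length 22.4, so A = 22.4·(cos 0.5°, sin 0.5°) = (22.40, 0.1955). ∠EAN = 139.6°, so AN runs at 0.5° + (180° − 139.6°) = 40.90° from the x-axis; with |AN| = 36.5, N = A + 36.5·(cos 40.90°, sin 40.90°) = (49.99, 24.09). AN is perpendicular to NB; with |NB| = 11.2 on the right of AN, B = N + 11.2·(0.6547, -0.7559) = (57.32, 15.63). Then |EB| = |B − E| = 59.41.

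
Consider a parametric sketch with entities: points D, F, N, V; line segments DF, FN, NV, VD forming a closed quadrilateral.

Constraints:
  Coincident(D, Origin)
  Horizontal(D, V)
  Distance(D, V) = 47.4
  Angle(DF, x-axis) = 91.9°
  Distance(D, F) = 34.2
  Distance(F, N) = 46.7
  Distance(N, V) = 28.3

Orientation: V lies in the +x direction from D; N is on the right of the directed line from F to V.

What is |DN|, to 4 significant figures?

21.42

D is at the origin; D and V share the same y with |DV| = 47.4 and V in +x, so V = (47.4, 0). DF runs at 91.9° with |DF| = 34.2, so F = (-1.134, 34.18). N is determined by |FN| = 46.7 and |NV| = 28.3 together: it lies at the intersection of circle(F, 46.7) and circle(V, 28.3). With |FV| = 59.36, the foot of the radical line on FV is 41.30 from F and the perpendicular offset is √(46.7² − 41.30²) = 21.79. Taking the right-of-FV solution: N = (20.09, -7.418).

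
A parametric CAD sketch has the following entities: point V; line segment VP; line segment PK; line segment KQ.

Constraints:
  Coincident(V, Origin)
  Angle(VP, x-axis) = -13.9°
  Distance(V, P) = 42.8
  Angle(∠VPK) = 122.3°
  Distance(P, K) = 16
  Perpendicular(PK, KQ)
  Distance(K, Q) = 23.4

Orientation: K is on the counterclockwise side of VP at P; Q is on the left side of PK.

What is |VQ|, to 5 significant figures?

40.916

∠VPK = 122.3°, so PK runs at -13.9° + (180° − 122.3°) = 43.800° from the x-axis; with |PK| = 16.0, K = P + 16.0·(cos 43.800°, sin 43.800°) = (53.095, 0.79253). PK is perpendicular to KQ; with |KQ| = 23.4 on the left of PK, Q = K + 23.4·(-0.69214, 0.72176) = (36.899, 17.682). Then |VQ| = |Q − V| = 40.916.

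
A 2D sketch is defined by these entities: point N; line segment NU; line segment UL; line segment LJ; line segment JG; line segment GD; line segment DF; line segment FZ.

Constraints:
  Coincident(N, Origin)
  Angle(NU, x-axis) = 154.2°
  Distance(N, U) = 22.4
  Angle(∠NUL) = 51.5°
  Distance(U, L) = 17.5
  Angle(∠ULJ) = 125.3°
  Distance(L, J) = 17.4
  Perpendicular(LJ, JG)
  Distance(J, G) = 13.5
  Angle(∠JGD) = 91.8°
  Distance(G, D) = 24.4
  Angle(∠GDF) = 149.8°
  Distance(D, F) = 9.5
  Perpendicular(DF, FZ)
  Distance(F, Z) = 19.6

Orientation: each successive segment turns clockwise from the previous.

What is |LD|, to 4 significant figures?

15.89

LJ ⟂ JG, so JG runs at -119.0°; with |JG| = 13.5, G = (4.275, -2.905). ∠JGD = 91.8° gives GD at 152.8° from the x-axis; with |GD| = 24.4, D = (-17.43, 8.248). Then |LD| = |D − L| = 15.89.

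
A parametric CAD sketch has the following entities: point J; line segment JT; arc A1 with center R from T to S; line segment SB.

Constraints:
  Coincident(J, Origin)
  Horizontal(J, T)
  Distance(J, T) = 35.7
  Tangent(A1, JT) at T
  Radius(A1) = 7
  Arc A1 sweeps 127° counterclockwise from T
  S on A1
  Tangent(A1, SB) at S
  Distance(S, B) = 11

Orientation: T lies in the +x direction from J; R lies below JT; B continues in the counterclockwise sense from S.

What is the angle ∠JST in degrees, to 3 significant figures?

96.1°

J is at the origin; JT is horizontal with |JT| = 35.7 and T on the +x side, so T = (35.7, 0.00). Since A1 is tangent to JT there, RT ⟂ JT, so R = T + (0, -7) = (35.7, -7.00). On A1, T sits at bearing 90° from R; a 127° counterclockwise sweep puts S at bearing 217°, so S = R + 7.0·(cos 217°, sin 217°) = (30.1, -11.2). Then cos ∠JST = SJ·ST / (|SJ||ST|), giving 96.1°.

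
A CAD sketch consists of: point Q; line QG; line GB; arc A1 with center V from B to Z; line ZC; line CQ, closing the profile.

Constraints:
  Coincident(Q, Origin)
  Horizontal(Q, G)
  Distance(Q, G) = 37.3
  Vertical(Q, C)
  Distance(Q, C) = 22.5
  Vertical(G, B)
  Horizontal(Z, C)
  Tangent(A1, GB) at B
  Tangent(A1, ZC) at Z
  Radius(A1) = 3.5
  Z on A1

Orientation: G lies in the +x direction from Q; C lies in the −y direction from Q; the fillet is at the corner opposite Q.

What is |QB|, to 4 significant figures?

41.86

Q is at the origin; QG is horizontal with |QG| = 37.3 and G on the +x side, so G = (37.30, 0.000). Q and C share the same x with |QC| = 22.5 and C on the −y side, so C = (0.000, -22.50). The virtual corner opposite Q is at (37.30, -22.50). A1 meets GB tangentially, so VB is at right angles to GB and tangency of A1 to ZC means the radius VZ is perpendicular to ZC, with radius 3.5, so the center V sits 3.5 in from both sides at V = (33.80, -19.00). That places the tangent points at B = (37.30, -19.00) on GB and Z = (33.80, -22.50) on ZC. Then |QB| = |B − Q| = 41.86.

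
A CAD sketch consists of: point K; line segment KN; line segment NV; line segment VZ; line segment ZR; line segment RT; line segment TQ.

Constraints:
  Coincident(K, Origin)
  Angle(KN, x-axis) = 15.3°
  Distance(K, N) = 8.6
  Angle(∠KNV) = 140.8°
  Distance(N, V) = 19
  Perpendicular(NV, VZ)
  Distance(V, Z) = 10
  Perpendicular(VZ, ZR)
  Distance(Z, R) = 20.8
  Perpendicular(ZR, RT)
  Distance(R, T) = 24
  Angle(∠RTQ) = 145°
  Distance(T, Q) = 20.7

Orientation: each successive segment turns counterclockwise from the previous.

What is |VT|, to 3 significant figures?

25.1

K is at the origin; KN runs at 15.3° with length 8.6, so N = (8.30, 2.27). ∠KNV = 140.8° gives NV at 54.5° from the x-axis; with |NV| = 19.0, V = (19.3, 17.7). NV ⟂ VZ, so VZ runs at 144°; with |VZ| = 10.0, Z = (11.2, 23.5). VZ ⟂ ZR, so ZR runs at -126°; with |ZR| = 20.8, R = (-0.891, 6.61). ZR is perpendicular to RT, so RT runs at -35.5°; with |RT| = 24.0, T = (18.6, -7.33). Then |VT| = |T − V| = 25.1.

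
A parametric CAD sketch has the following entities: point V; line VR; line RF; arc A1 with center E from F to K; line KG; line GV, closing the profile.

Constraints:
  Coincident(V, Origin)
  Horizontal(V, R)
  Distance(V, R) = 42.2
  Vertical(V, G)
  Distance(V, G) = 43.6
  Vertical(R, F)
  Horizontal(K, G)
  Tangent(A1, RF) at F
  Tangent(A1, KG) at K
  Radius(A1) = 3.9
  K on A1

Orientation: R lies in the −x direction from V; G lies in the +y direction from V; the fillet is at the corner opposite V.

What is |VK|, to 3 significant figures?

58.0

V is at the origin; V and R share the same y with |VR| = 42.2 and R on the −x side, so R = (-42.2, 0.00). V and G share the same x with |VG| = 43.6 and G on the +y side, so G = (0.00, 43.6). The virtual corner opposite V is at (-42.2, 43.6). Tangency of A1 to RF means the radius EF is perpendicular to RF and tangency of A1 to KG means the radius EK is perpendicular to KG, with radius 3.9, so the center E sits 3.9 in from both sides at E = (-38.3, 39.7). That places the tangent points at F = (-42.2, 39.7) on RF and K = (-38.3, 43.6) on KG. Then |VK| = |K − V| = 58.0.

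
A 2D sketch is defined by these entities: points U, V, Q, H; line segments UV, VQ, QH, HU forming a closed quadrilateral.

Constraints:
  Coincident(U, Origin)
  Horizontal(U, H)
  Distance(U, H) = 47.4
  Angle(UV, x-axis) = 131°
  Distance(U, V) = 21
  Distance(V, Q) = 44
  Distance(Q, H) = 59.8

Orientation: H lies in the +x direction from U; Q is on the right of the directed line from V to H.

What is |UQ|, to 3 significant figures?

28.0

U is at the origin; U and H share the same y with |UH| = 47.4 and H in +x, so H = (47.4, 0). UV runs at 131.0° with |UV| = 21.0, so V = (-13.8, 15.8). Q is determined by |VQ| = 44.0 and |QH| = 59.8 together: it lies at the intersection of circle(V, 44.0) and circle(H, 59.8). With |VH| = 63.2, the foot of the radical line on VH is 18.6 from V and the perpendicular offset is √(44.0² − 18.6²) = 39.9. Taking the right-of-VH solution: Q = (-5.75, -27.4).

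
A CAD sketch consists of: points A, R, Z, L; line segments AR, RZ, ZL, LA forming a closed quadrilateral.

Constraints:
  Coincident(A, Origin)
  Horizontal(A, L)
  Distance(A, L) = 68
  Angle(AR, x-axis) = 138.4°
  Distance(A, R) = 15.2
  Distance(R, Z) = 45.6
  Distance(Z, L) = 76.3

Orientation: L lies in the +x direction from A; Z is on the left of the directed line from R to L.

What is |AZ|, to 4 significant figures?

51.20

Checks: |RZ| = 45.60 ✓; |ZL| = 76.30 ✓.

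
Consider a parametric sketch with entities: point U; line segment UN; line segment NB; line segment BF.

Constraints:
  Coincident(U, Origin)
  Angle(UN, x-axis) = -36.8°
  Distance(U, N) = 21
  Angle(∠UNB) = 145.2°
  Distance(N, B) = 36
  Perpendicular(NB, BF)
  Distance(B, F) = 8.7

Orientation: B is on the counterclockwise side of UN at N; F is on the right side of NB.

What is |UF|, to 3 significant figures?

57.1

U is at the origin; UN runs at -36.8° with length 21.0, so N = 21.0·(cos -36.8°, sin -36.8°) = (16.8, -12.6). ∠UNB = 145.2°, so NB runs at -36.8° + (180° − 145.2°) = -2.00° from the x-axis; with |NB| = 36.0, B = N + 36.0·(cos -2.00°, sin -2.00°) = (52.8, -13.8). The perpendicularity gives BF at right angles to NB; with |BF| = 8.7 on the right of NB, F = B + 8.7·(-0.0349, -0.999) = (52.5, -22.5). Then |UF| = |F − U| = 57.1.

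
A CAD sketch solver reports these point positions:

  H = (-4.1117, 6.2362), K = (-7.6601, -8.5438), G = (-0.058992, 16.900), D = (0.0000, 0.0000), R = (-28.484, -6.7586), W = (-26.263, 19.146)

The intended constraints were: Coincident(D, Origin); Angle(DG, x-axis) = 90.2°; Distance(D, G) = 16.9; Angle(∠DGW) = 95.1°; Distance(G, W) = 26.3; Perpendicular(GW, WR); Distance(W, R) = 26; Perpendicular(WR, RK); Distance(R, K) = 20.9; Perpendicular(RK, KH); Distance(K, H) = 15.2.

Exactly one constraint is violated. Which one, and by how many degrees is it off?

Perpendicular(RK, KH) — off by 8.60°.

D = (0.00, 0.00) ✓; DG at 90.20° ✓; |DG| = 16.90 ✓; ∠DGW = 95.10° ✓; |GW| = 26.30 ✓; ∠(GW, WR) = 90.00° ✓; |WR| = 26.00 ✓; ∠(WR, RK) = 90.00° ✓; |RK| = 20.90 ✓; ∠(RK, KH) = 81.40° ✗; |KH| = 15.20 ✓.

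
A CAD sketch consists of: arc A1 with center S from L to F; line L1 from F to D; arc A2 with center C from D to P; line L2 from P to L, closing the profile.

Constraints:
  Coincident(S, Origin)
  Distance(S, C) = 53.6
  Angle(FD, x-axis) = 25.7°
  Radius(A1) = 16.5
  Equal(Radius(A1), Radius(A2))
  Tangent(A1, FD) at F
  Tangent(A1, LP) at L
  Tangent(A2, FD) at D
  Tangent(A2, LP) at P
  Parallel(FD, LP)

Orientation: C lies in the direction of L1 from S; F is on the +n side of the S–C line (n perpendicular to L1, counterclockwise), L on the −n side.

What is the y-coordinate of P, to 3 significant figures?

8.38

Tangency of A1 to both parallel lines with radius 16.5 puts F and L at S ± 16.5·n: F = (-7.16, 14.9), L = (7.16, -14.9). Equal radii place D and P the same way about C: D = C + 16.5·n = (41.1, 38.1), P = C − 16.5·n = (55.5, 8.38). So P.y = 8.38.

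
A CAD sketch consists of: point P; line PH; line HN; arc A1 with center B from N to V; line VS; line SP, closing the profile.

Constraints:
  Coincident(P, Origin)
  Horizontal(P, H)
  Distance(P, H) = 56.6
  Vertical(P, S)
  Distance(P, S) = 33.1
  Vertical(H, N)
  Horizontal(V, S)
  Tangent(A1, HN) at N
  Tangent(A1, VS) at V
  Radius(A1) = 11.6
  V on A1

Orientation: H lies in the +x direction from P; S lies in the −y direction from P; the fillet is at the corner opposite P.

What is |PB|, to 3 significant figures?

49.9

P and S share the same x with |PS| = 33.1 and S on the −y side, so S = (0.00, -33.1). The virtual corner opposite P is at (56.6, -33.1). Since A1 is tangent to HN there, BN ⟂ HN and A1 meets VS tangentially, so BV is at right angles to VS, with radius 11.6, so the center B sits 11.6 in from both sides at B = (45.0, -21.5). Then |PB| = |B − P| = 49.9.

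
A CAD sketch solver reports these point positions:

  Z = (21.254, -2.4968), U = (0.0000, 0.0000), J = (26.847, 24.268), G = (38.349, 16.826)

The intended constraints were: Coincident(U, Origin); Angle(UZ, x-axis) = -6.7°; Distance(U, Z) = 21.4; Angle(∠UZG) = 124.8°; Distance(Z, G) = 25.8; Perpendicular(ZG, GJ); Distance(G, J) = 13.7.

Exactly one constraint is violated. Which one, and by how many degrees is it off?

Perpendicular(ZG, GJ) — off by 8.60°.

U = (0.00, 0.00) ✓; UZ at -6.700° ✓; |UZ| = 21.40 ✓; ∠UZG = 124.8° ✓; |ZG| = 25.80 ✓; ∠(ZG, GJ) = 98.60° ✗; |GJ| = 13.70 ✓.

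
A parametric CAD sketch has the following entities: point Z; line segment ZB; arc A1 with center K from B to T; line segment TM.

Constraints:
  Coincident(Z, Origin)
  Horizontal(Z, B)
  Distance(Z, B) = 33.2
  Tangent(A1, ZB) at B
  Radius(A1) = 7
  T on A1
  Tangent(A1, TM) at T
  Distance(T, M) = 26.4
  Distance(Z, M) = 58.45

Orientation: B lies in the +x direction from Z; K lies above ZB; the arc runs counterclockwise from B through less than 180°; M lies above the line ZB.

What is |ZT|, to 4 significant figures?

39.54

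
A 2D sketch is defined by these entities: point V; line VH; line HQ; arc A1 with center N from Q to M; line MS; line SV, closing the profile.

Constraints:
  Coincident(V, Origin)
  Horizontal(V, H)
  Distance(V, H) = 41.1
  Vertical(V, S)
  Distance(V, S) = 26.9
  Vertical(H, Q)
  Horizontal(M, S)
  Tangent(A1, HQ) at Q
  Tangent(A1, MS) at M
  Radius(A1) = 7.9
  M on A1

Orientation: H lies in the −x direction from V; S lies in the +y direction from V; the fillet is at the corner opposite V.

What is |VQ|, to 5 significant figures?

45.279

V is at the origin; V and H share the same y with |VH| = 41.1 and H on the −x side, so H = (-41.100, 0.0000). VS is vertical with |VS| = 26.9 and S on the +y side, so S = (0.0000, 26.900). The virtual corner opposite V is at (-41.100, 26.900). Tangency of A1 to HQ means the radius NQ is perpendicular to HQ and the tangent condition forces NM to be normal to MS, with radius 7.9, so the center N sits 7.9 in from both sides at N = (-33.200, 19.000). That places the tangent points at Q = (-41.100, 19.000) on HQ and M = (-33.200, 26.900) on MS. Then |VQ| = |Q − V| = 45.279.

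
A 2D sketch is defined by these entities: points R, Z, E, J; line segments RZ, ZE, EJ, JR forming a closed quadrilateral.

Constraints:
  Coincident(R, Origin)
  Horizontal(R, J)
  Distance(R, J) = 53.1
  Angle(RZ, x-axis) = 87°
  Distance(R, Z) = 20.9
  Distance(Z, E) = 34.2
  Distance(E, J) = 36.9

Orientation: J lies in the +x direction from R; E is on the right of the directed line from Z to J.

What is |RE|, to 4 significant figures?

19.66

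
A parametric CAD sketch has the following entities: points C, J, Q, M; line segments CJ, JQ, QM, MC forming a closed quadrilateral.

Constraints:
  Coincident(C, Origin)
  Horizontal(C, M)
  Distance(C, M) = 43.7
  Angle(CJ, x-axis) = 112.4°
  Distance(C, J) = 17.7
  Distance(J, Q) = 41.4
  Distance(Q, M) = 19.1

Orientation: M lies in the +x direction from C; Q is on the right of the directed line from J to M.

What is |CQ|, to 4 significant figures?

27.77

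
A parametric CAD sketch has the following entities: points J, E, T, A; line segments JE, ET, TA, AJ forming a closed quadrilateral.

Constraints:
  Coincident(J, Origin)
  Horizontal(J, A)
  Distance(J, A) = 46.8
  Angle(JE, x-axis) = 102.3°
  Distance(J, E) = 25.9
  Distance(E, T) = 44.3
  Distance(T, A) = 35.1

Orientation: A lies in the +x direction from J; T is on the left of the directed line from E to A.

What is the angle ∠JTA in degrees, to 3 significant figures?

62.8°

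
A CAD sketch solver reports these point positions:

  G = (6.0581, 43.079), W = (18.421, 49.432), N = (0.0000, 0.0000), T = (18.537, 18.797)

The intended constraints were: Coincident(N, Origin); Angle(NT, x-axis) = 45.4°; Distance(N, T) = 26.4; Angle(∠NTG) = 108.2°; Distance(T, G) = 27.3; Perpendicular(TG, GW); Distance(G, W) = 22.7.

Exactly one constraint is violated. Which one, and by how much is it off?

Distance(G, W) = 22.7 — off by 8.80.

N = (0.00, 0.00) ✓; NT at 45.40° ✓; |NT| = 26.40 ✓; ∠NTG = 108.2° ✓; |TG| = 27.30 ✓; ∠(TG, GW) = 90.00° ✓; |GW| = 13.90 ✗.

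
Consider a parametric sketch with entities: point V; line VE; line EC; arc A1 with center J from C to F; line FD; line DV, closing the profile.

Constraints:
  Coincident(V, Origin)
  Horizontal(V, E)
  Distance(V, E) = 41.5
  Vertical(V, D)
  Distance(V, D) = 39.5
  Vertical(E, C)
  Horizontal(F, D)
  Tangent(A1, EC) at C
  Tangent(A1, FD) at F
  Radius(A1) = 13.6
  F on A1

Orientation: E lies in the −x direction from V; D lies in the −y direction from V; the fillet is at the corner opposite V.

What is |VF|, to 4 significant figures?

48.36

V is at the origin; VE is horizontal with |VE| = 41.5 and E on the −x side, so E = (-41.50, 0.000). V and D share the same x with |VD| = 39.5 and D on the −y side, so D = (0.000, -39.50). The virtual corner opposite V is at (-41.50, -39.50). Tangency of A1 to EC means the radius JC is perpendicular to EC and A1 meets FD tangentially, so JF is at right angles to FD, with radius 13.6, so the center J sits 13.6 in from both sides at J = (-27.90, -25.90). That places the tangent points at C = (-41.50, -25.90) on EC and F = (-27.90, -39.50) on FD. Then |VF| = |F − V| = 48.36.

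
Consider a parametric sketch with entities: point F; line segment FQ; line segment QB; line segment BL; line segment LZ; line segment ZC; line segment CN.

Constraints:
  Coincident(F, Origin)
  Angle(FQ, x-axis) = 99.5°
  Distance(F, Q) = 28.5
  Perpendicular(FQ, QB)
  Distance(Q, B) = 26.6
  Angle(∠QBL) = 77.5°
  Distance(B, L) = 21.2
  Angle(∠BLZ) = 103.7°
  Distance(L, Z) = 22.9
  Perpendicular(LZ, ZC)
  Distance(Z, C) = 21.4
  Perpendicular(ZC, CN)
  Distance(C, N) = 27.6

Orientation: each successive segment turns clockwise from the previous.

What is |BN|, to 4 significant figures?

0.8649

LZ ⟂ ZC, so ZC runs at 100.7°; with |ZC| = 21.4, C = (-6.053, 28.10). ZC is perpendicular to CN, so CN runs at 10.70°; with |CN| = 27.6, N = (21.07, 33.23). Then |BN| = |N − B| = 0.8649.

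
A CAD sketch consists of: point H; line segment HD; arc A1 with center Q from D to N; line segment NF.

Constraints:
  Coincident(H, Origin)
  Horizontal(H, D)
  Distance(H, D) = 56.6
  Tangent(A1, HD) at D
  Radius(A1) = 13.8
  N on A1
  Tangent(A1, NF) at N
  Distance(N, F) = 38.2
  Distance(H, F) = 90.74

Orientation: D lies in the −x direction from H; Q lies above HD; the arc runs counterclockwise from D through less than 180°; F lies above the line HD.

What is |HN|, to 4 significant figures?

53.25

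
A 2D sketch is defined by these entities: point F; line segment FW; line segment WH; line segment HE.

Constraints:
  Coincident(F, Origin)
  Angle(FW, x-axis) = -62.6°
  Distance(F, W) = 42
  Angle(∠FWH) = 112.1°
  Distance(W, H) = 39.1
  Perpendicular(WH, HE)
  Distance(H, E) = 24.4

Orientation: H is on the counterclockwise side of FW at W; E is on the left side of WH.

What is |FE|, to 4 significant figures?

56.79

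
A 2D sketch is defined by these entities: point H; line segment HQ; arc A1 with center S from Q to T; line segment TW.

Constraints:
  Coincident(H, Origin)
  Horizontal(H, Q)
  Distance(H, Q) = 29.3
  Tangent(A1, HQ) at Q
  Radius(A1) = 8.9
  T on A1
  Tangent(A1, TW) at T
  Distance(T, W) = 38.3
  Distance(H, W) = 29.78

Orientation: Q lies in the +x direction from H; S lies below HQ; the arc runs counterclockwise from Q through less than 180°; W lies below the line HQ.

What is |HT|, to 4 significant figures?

23.19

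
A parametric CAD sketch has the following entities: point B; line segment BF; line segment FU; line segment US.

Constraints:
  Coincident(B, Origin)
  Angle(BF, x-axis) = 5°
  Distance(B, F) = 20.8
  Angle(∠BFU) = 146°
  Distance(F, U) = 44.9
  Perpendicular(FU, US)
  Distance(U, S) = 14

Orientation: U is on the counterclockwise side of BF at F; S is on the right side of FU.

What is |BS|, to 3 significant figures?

67.2

∠BFU = 146.0°, so FU runs at 5.0° + (180° − 146.0°) = 39.0° from the x-axis; with |FU| = 44.9, U = F + 44.9·(cos 39.0°, sin 39.0°) = (55.6, 30.1). The perpendicularity gives US at right angles to FU; with |US| = 14.0 on the right of FU, S = U + 14.0·(0.629, -0.777) = (64.4, 19.2). Then |BS| = |S − B| = 67.2.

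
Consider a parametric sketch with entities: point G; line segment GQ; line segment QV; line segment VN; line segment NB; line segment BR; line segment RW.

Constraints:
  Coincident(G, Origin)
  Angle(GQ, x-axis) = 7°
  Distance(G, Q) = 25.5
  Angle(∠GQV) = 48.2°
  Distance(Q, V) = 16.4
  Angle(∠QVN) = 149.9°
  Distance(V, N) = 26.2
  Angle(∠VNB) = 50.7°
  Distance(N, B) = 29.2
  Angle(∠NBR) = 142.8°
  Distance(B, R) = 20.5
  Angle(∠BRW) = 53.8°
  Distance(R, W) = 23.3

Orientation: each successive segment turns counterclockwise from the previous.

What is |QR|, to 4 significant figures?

19.26

G is at the origin; GQ runs at 7.0° with length 25.5, so Q = (25.31, 3.108). ∠GQV = 48.2° gives QV at 138.8° from the x-axis; with |QV| = 16.4, V = (12.97, 13.91). ∠QVN = 149.9° gives VN at 168.9° from the x-axis; with |VN| = 26.2, N = (-12.74, 18.95). ∠VNB = 50.7° gives NB at -61.80° from the x-axis; with |NB| = 29.2, B = (1.059, -6.780). ∠NBR = 142.8° gives BR at -24.60° from the x-axis; with |BR| = 20.5, R = (19.70, -15.31). Then |QR| = |R − Q| = 19.26.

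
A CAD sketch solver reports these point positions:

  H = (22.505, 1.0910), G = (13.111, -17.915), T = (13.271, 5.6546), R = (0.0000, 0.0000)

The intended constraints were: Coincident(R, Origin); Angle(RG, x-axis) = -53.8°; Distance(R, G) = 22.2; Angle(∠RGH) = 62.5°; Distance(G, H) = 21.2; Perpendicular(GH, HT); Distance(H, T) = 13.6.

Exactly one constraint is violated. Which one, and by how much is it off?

Distance(H, T) = 13.6 — off by 3.30.

R = (0.00, 0.00) ✓; RG at -53.80° ✓; |RG| = 22.20 ✓; ∠RGH = 62.50° ✓; |GH| = 21.20 ✓; ∠(GH, HT) = 90.00° ✓; |HT| = 10.30 ✗.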